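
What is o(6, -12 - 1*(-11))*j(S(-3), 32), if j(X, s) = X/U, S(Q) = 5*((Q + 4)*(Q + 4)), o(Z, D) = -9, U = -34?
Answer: 45/34 ≈ 1.3235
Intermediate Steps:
S(Q) = 5*(4 + Q)² (S(Q) = 5*((4 + Q)*(4 + Q)) = 5*(4 + Q)²)
j(X, s) = -X/34 (j(X, s) = X/(-34) = X*(-1/34) = -X/34)
o(6, -12 - 1*(-11))*j(S(-3), 32) = -(-9)*5*(4 - 3)²/34 = -(-9)*5*1²/34 = -(-9)*5*1/34 = -(-9)*5/34 = -9*(-5/34) = 45/34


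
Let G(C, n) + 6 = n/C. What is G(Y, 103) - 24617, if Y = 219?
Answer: -5392334/219 ≈ -24623.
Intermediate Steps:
G(C, n) = -6 + n/C
G(Y, 103) - 24617 = (-6 + 103/219) - 24617 = -1211/219 - 24617 = -5392334/219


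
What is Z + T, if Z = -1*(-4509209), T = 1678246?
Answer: 6187455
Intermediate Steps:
Z = 4509209
Z + T = 4509209 + 1678246 = 6187455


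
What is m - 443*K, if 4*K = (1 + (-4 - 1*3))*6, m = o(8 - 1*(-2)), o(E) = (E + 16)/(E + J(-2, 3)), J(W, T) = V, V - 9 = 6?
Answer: 99701/25 ≈ 3988.0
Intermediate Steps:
V = 15 (V = 9 + 6 = 15)
J(W, T) = 15
o(E) = (16 + E)/(15 + E) (o(E) = (E + 16)/(E + 15) = (16 + E)/(15 + E))
m = 26/25 (m = (16 + (8 - 1*(-2)))/(15 + (8 - 1*(-2))) = (16 + (8 + 2))/(15 + (8 + 2)) = (16 + 10)/(15 + 10) = 26/25 ≈ 1.0400)
K = -9 (K = ((1 + (-4 - 1*3))*6)/4 = ((1 + (-4 - 3))*6)/4 = ((1 - 7)*6)/4 = (-6*6)/4 = (1/4)*(-36) = -9)
m - 443*K = 26/25 - 443*(-9) = 26/25 + 3987 = 99701/25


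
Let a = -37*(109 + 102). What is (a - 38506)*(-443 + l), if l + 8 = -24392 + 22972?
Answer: 86651623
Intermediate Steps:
l = -1428 (l = -8 + (-24392 + 22972) = -8 - 1420 = -1428)
a = -7807 (a = -37*211 = -7807)
(a - 38506)*(-443 + l) = (-7807 - 38506)*(-443 - 1428) = -46313*(-1871) = 86651623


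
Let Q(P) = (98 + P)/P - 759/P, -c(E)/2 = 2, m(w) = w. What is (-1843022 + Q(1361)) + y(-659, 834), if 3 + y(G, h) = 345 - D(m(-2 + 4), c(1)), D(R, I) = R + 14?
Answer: -2507908556/1361 ≈ -1.8427e+6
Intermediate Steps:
c(E) = -4 (c(E) = -2*2 = -4)
D(R, I) = 14 + R
y(G, h) = 326 (y(G, h) = -3 + (345 - (14 + (-2 + 4))) = -3 + (345 - (14 + 2)) = -3 + (345 - 1*16) = -3 + (345 - 16) = -3 + 329 = 326)
Q(P) = -759/P + (98 + P)/P (Q(P) = (98 + P)/P - 759/P = -759/P + (98 + P)/P)
(-1843022 + Q(1361)) + y(-659, 834) = (-1843022 + (-661 + 1361)/1361) + 326 = (-1843022 + (1/1361)*700) + 326 = (-1843022 + 700/1361) + 326 = -2508352242/1361 + 326 = -2507908556/1361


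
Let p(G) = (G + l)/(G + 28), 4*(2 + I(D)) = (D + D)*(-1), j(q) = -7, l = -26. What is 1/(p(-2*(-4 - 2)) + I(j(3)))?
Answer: 20/23 ≈ 0.86957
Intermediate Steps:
I(D) = -2 - D/2 (I(D) = -2 + ((D + D)*(-1))/4 = -2 + ((2*D)*(-1))/4 = -2 + (-2*D)/4 = -2 - D/2)
p(G) = (-26 + G)/(28 + G) (p(G) = (G - 26)/(G + 28) = (-26 + G)/(28 + G))
1/(p(-2*(-4 - 2)) + I(j(3))) = 1/((-26 - 2*(-4 - 2))/(28 - 2*(-4 - 2)) + (-2 - ½*(-7))) = 1/((-26 - 2*(-6))/(28 - 2*(-6)) + (-2 + 7/2)) = 1/((-26 + 12)/(28 + 12) + 3/2) = 1/(-14/40 + 3/2) = 1/((1/40)*(-14) + 3/2) = 1/(-7/20 + 3/2) = 1/(23/20) = 20/23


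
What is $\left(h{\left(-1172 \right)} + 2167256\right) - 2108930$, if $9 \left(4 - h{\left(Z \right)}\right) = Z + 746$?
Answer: $\frac{175132}{3} \approx 58377.0$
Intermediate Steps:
$h{\left(Z \right)} = - \frac{710}{9} - \frac{Z}{9}$ ($h{\left(Z \right)} = 4 - \frac{Z + 746}{9} = 4 - \frac{746 + Z}{9} = 4 - \left(\frac{746}{9} + \frac{Z}{9}\right) = - \frac{710}{9} - \frac{Z}{9}$)
$\left(h{\left(-1172 \right)} + 2167256\right) - 2108930 = \left(\left(- \frac{710}{9} - - \frac{1172}{9}\right) + 2167256\right) - 2108930 = \left(\left(- \frac{710}{9} + \frac{1172}{9}\right) + 2167256\right) - 2108930 = \left(\frac{154}{3} + 2167256\right) - 2108930 = \frac{6501922}{3} - 2108930 = \frac{175132}{3}$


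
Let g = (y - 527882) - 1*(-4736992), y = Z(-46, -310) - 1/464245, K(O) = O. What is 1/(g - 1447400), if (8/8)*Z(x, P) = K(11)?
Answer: 464245/1282115165644 ≈ 3.6209e-7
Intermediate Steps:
Z(x, P) = 11
y = 5106694/464245 (y = 11 - 1/464245 = 5106694/464245 ≈ 11.000)
g = 1954063378644/464245 (g = (5106694/464245 - 527882) - 1*(-4736992) = -245061472396/464245 + 4736992 = 1954063378644/464245 ≈ 4.2091e+6)
1/(g - 1447400) = 1/(1954063378644/464245 - 1447400) = 1/(1282115165644/464245) = 464245/1282115165644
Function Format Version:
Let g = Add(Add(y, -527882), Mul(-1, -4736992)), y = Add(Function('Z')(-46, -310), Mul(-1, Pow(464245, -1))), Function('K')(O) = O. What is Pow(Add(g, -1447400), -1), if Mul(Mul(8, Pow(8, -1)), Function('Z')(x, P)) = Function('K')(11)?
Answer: Rational(464245, 1282115165644) ≈ 3.6209e-7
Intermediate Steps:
Function('Z')(x, P) = 11
y = Rational(5106694, 464245) (y = Add(11, Mul(-1, Pow(464245, -1))) = Add(11, Mul(-1, Rational(1, 464245))) = Add(11, Rational(-1, 464245)) = Rational(5106694, 464245) ≈ 11.000)
g = Rational(1954063378644, 464245) (g = Add(Add(Rational(5106694, 464245), -527882), Mul(-1, -4736992)) = Add(Rational(-245061472396, 464245), 4736992) = Rational(1954063378644, 464245) ≈ 4.2091e+6)
Pow(Add(g, -1447400), -1) = Pow(Add(Rational(1954063378644, 464245), -1447400), -1) = Pow(Rational(1282115165644, 464245), -1) = Rational(464245, 1282115165644)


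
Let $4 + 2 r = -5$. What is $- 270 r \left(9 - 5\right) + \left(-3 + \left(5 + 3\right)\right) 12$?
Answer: $4920$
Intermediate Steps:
$r = - \frac{9}{2}$ ($r = -2 + \frac{1}{2} \left(-5\right) = -2 - \frac{5}{2} = - \frac{9}{2} \approx -4.5$)
$- 270 r \left(9 - 5\right) + \left(-3 + \left(5 + 3\right)\right) 12 = - 270 \left(- \frac{9 \left(9 - 5\right)}{2}\right) + \left(-3 + \left(5 + 3\right)\right) 12 = - 270 \left(\left(- \frac{9}{2}\right) 4\right) + \left(-3 + 8\right) 12 = \left(-270\right) \left(-18\right) + 5 \cdot 12 = 4860 + 60 = 4920$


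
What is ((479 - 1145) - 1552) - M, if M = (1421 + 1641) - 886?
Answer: -4394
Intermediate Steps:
M = 2176 (M = 3062 - 886 = 2176)
((479 - 1145) - 1552) - M = ((479 - 1145) - 1552) - 1*2176 = (-666 - 1552) - 2176 = -2218 - 2176 = -4394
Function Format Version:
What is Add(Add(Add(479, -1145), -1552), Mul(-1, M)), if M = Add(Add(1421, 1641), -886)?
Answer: -4394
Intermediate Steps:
M = 2176 (M = Add(3062, -886) = 2176)
Add(Add(Add(479, -1145), -1552), Mul(-1, M)) = Add(Add(Add(479, -1145), -1552), Mul(-1, 2176)) = Add(Add(-666, -1552), -2176) = Add(-2218, -2176) = -4394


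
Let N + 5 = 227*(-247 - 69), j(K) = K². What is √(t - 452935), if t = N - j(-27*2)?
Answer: 2*I*√131897 ≈ 726.35*I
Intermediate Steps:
N = -71737 (N = -5 + 227*(-247 - 69) = -5 + 227*(-316) = -5 - 71732 = -71737)
t = -74653 (t = -71737 - (-27*2)² = -71737 - 1*(-54)² = -71737 - 1*2916 = -71737 - 2916 = -74653)
√(t - 452935) = √(-74653 - 452935) = √(-527588) = 2*I*√131897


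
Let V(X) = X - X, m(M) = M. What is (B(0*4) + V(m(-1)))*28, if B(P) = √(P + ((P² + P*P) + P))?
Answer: 0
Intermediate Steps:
V(X) = 0
B(P) = √(2*P + 2*P²) (B(P) = √(P + ((P² + P²) + P)) = √(P + (2*P² + P)) = √(P + (P + 2*P²)) = √(2*P + 2*P²))
(B(0*4) + V(m(-1)))*28 = (√2*√((0*4)*(1 + 0*4)) + 0)*28 = (√2*√(0*(1 + 0)) + 0)*28 = (√2*√(0*1) + 0)*28 = (√2*√0 + 0)*28 = (√2*0 + 0)*28 = (0 + 0)*28 = 0*28 = 0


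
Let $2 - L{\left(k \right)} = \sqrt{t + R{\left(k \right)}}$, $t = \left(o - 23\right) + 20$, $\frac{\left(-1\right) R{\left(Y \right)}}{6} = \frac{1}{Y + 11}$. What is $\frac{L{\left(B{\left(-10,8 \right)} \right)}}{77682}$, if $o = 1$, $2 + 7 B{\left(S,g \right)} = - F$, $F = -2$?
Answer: $\frac{1}{38841} - \frac{i \sqrt{77}}{427251} \approx 2.5746 \cdot 10^{-5} - 2.0538 \cdot 10^{-5} i$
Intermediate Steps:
$B{\left(S,g \right)} = 0$ ($B{\left(S,g \right)} = - \frac{2}{7} + \frac{\left(-1\right) \left(-2\right)}{7} = - \frac{2}{7} + \frac{1}{7} \cdot 2 = - \frac{2}{7} + \frac{2}{7} = 0$)
$R{\left(Y \right)} = - \frac{6}{11 + Y}$ ($R{\left(Y \right)} = - \frac{6}{Y + 11} = - \frac{6}{11 + Y}$)
$t = -2$ ($t = \left(1 - 23\right) + 20 = -22 + 20 = -2$)
$L{\left(k \right)} = 2 - \sqrt{-2 - \frac{6}{11 + k}}$
$\frac{L{\left(B{\left(-10,8 \right)} \right)}}{77682} = \frac{2 - \sqrt{2} \sqrt{- \frac{14 + 0}{11 + 0}}}{77682} = \left(2 - \sqrt{2} \sqrt{\left(-1\right) \frac{1}{11} \cdot 14}\right) \frac{1}{77682} = \left(2 - \sqrt{2} \sqrt{- \frac{14}{11}}\right) \frac{1}{77682} = \left(2 - \sqrt{2} \frac{i \sqrt{154}}{11}\right) \frac{1}{77682} = \left(2 - \frac{2 i \sqrt{77}}{11}\right) \frac{1}{77682} = \frac{1}{38841} - \frac{i \sqrt{77}}{427251}$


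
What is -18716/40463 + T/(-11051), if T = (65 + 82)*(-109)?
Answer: 10267631/10398991 ≈ 0.98737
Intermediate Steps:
T = -16023 (T = 147*(-109) = -16023)
-18716/40463 + T/(-11051) = -18716/40463 - 16023/(-11051) = -18716*1/40463 - 16023*(-1/11051) = -18716/40463 + 16023/11051 = 10267631/10398991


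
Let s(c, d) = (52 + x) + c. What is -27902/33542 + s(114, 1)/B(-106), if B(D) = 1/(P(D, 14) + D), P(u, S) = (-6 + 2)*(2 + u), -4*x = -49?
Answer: 1853419163/33542 ≈ 55257.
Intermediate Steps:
x = 49/4 (x = -¼*(-49) = 49/4 ≈ 12.250)
P(u, S) = -8 - 4*u (P(u, S) = -4*(2 + u) = -8 - 4*u)
s(c, d) = 257/4 + c (s(c, d) = (52 + 49/4) + c = 257/4 + c)
B(D) = 1/(-8 - 3*D) (B(D) = 1/((-8 - 4*D) + D) = 1/(-8 - 3*D))
-27902/33542 + s(114, 1)/B(-106) = -27902/33542 + (257/4 + 114)/((-1/(8 + 3*(-106)))) = -27902*1/33542 + 713/(4*((-1/(8 - 318)))) = -13951/16771 + 713/(4*((-1/(-310)))) = -13951/16771 + 713/(4*((-1*(-1/310)))) = -13951/16771 + 713/(4*(1/310)) = -13951/16771 + (713/4)*310 = -13951/16771 + 110515/2 = 1853419163/33542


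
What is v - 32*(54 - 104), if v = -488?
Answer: 1112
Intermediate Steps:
v - 32*(54 - 104) = -488 - 32*(54 - 104) = -488 - 32*(-50) = -488 + 1600 = 1112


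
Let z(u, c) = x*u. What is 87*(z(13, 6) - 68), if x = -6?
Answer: -12702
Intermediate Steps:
z(u, c) = -6*u
87*(z(13, 6) - 68) = 87*(-6*13 - 68) = 87*(-78 - 68) = 87*(-146) = -12702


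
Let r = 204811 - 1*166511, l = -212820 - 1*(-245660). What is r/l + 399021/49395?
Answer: 249927969/27035530 ≈ 9.2444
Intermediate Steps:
l = 32840 (l = -212820 + 245660 = 32840)
r = 38300 (r = 204811 - 166511 = 38300)
r/l + 399021/49395 = 38300/32840 + 399021/49395 = 38300*(1/32840) + 399021*(1/49395) = 1915/1642 + 133007/16465 = 249927969/27035530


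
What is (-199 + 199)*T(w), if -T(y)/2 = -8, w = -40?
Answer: 0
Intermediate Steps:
T(y) = 16 (T(y) = -2*(-8) = 16)
(-199 + 199)*T(w) = (-199 + 199)*16 = 0*16 = 0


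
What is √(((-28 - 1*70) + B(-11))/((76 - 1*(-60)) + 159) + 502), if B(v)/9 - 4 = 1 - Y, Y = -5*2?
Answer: 7*√891785/295 ≈ 22.408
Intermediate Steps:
Y = -10
B(v) = 135 (B(v) = 36 + 9*(1 - 1*(-10)) = 36 + 9*(1 + 10) = 36 + 9*11 = 36 + 99 = 135)
√(((-28 - 1*70) + B(-11))/((76 - 1*(-60)) + 159) + 502) = √(((-28 - 1*70) + 135)/((76 - 1*(-60)) + 159) + 502) = √(((-28 - 70) + 135)/((76 + 60) + 159) + 502) = √((-98 + 135)/(136 + 159) + 502) = √(37/295 + 502) = √(148127/295) = 7*√891785/295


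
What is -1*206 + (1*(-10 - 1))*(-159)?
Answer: 1543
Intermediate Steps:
-1*206 + (1*(-10 - 1))*(-159) = -206 + (1*(-11))*(-159) = -206 - 11*(-159) = -206 + 1749 = 1543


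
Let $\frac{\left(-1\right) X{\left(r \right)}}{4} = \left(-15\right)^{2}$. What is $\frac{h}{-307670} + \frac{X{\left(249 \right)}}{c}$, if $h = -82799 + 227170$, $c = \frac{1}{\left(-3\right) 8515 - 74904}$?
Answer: $\frac{27814629302629}{307670} \approx 9.0404 \cdot 10^{7}$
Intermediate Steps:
$c = - \frac{1}{100449}$ ($c = \frac{1}{-25545 - 74904} = \frac{1}{-100449} = - \frac{1}{100449} \approx -9.9553 \cdot 10^{-6}$)
$h = 144371$
$X{\left(r \right)} = -900$ ($X{\left(r \right)} = - 4 \left(-15\right)^{2} = \left(-4\right) 225 = -900$)
$\frac{h}{-307670} + \frac{X{\left(249 \right)}}{c} = \frac{144371}{-307670} - \frac{900}{- \frac{1}{100449}} = 144371 \left(- \frac{1}{307670}\right) - -90404100 = - \frac{144371}{307670} + 90404100 = \frac{27814629302629}{307670}$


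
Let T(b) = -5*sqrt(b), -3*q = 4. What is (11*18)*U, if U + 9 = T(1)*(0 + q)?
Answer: -462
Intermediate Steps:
q = -4/3 (q = -1/3*4 = -4/3 ≈ -1.3333)
U = -7/3 (U = -9 + (-5*sqrt(1))*(0 - 4/3) = -9 - 5*1*(-4/3) = -9 - 5*(-4/3) = -9 + 20/3 = -7/3 ≈ -2.3333)
(11*18)*U = (11*18)*(-7/3) = 198*(-7/3) = -462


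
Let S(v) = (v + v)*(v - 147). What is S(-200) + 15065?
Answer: 153865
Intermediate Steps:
S(v) = 2*v*(-147 + v) (S(v) = (2*v)*(-147 + v) = 2*v*(-147 + v))
S(-200) + 15065 = 2*(-200)*(-147 - 200) + 15065 = 2*(-200)*(-347) + 15065 = 138800 + 15065 = 153865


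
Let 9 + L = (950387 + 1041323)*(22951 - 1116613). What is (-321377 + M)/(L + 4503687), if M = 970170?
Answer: -648793/2178253038342 ≈ -2.9785e-7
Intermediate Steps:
L = -2178257542029 (L = -9 + (950387 + 1041323)*(22951 - 1116613) = -9 + 1991710*(-1093662) = -9 - 2178257542020 = -2178257542029)
(-321377 + M)/(L + 4503687) = (-321377 + 970170)/(-2178257542029 + 4503687) = 648793/(-2178253038342) = 648793*(-1/2178253038342) = -648793/2178253038342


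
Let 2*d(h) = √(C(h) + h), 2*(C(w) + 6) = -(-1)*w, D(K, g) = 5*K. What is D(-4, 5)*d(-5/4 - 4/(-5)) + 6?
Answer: 6 - I*√2670/2 ≈ 6.0 - 25.836*I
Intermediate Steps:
C(w) = -6 + w/2 (C(w) = -6 + (-(-1)*w)/2 = -6 + w/2)
d(h) = √(-6 + 3*h/2)/2 (d(h) = √((-6 + h/2) + h)/2 = √(-6 + 3*h/2)/2)
D(-4, 5)*d(-5/4 - 4/(-5)) + 6 = (5*(-4))*(√(-24 + 6*(-5/4 - 4/(-5)))/4) + 6 = -5*√(-24 + 6*(-5*¼ - 4*(-⅕))) + 6 = -5*√(-24 + 6*(-5/4 + ⅘)) + 6 = -5*√(-24 + 6*(-9/20)) + 6 = -5*√(-24 - 27/10) + 6 = -5*√(-267/10) + 6 = -5*I*√2670/10 + 6 = -I*√2670/2 + 6 = 6 - I*√2670/2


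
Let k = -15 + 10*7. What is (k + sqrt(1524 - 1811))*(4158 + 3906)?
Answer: 443520 + 8064*I*sqrt(287) ≈ 4.4352e+5 + 1.3661e+5*I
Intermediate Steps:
k = 55 (k = -15 + 70 = 55)
(k + sqrt(1524 - 1811))*(4158 + 3906) = (55 + sqrt(1524 - 1811))*(4158 + 3906) = (55 + sqrt(-287))*8064 = (55 + I*sqrt(287))*8064 = 443520 + 8064*I*sqrt(287)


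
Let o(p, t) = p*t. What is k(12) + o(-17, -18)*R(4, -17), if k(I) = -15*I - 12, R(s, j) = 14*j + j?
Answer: -78222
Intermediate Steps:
R(s, j) = 15*j
k(I) = -12 - 15*I
k(12) + o(-17, -18)*R(4, -17) = (-12 - 15*12) + (-17*(-18))*(15*(-17)) = (-12 - 180) + 306*(-255) = -192 - 78030 = -78222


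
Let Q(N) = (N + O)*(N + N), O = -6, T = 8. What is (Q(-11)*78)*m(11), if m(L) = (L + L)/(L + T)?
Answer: 641784/19 ≈ 33778.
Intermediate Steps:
Q(N) = 2*N*(-6 + N) (Q(N) = (N - 6)*(N + N) = (-6 + N)*(2*N) = 2*N*(-6 + N))
m(L) = 2*L/(8 + L) (m(L) = (L + L)/(L + 8) = (2*L)/(8 + L) = 2*L/(8 + L))
(Q(-11)*78)*m(11) = ((2*(-11)*(-6 - 11))*78)*(2*11/(8 + 11)) = ((2*(-11)*(-17))*78)*(2*11/19) = (374*78)*(2*11*(1/19)) = 29172*(22/19) = 641784/19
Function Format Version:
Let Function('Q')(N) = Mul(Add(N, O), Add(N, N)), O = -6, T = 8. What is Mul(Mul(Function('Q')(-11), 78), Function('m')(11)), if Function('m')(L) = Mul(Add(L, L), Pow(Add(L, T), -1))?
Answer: Rational(641784, 19) ≈ 33778.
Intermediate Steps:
Function('Q')(N) = Mul(2, N, Add(-6, N)) (Function('Q')(N) = Mul(Add(N, -6), Add(N, N)) = Mul(Add(-6, N), Mul(2, N)) = Mul(2, N, Add(-6, N)))
Function('m')(L) = Mul(2, L, Pow(Add(8, L), -1)) (Function('m')(L) = Mul(Add(L, L), Pow(Add(L, 8), -1)) = Mul(Mul(2, L), Pow(Add(8, L), -1)) = Mul(2, L, Pow(Add(8, L), -1)))
Mul(Mul(Function('Q')(-11), 78), Function('m')(11)) = Mul(Mul(Mul(2, -11, Add(-6, -11)), 78), Mul(2, 11, Pow(Add(8, 11), -1))) = Mul(Mul(Mul(2, -11, -17), 78), Mul(2, 11, Pow(19, -1))) = Mul(Mul(374, 78), Mul(2, 11, Rational(1, 19))) = Mul(29172, Rational(22, 19)) = Rational(641784, 19)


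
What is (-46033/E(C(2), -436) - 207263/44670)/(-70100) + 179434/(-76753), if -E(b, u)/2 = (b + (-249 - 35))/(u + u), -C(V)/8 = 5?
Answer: -20904532171601437/6489228906477000 ≈ -3.2214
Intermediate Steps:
C(V) = -40 (C(V) = -8*5 = -40)
E(b, u) = -(-284 + b)/u (E(b, u) = -2*(b + (-249 - 35))/(u + u) = -2*(b - 284)/(2*u) = -2*(-284 + b)*1/(2*u) = -(-284 + b)/u)
(-46033/E(C(2), -436) - 207263/44670)/(-70100) + 179434/(-76753) = (-46033*(-436/(284 - 1*(-40))) - 207263/44670)/(-70100) + 179434/(-76753) = (-46033*(-436/(284 + 40)) - 207263*1/44670)*(-1/70100) + 179434*(-1/76753) = (-46033/((-1/436*324)) - 207263/44670)*(-1/70100) - 179434/76753 = (-46033/(-81/109) - 207263/44670)*(-1/70100) - 179434/76753 = (-46033*(-109/81) - 207263/44670)*(-1/70100) - 179434/76753 = (5017597/81 - 207263/44670)*(-1/70100) - 179434/76753 = (74706423229/1206090)*(-1/70100) - 179434/76753 = -74706423229/84546909000 - 179434/76753 = -20904532171601437/6489228906477000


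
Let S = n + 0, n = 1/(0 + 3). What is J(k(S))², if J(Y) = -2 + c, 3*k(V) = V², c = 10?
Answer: 64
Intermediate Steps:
n = ⅓ (n = 1/3 = ⅓ ≈ 0.33333)
S = ⅓ (S = ⅓ + 0 = ⅓ ≈ 0.33333)
k(V) = V²/3
J(Y) = 8 (J(Y) = -2 + 10 = 8)
J(k(S))² = 8² = 64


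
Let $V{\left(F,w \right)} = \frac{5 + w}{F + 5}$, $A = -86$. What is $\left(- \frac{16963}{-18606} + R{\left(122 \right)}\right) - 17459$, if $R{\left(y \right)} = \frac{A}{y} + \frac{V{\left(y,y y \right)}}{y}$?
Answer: $- \frac{1258191924838}{72070341} \approx -17458.0$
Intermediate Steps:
$V{\left(F,w \right)} = \frac{5 + w}{5 + F}$
$R{\left(y \right)} = - \frac{86}{y} + \frac{5 + y^{2}}{y \left(5 + y\right)}$ ($R{\left(y \right)} = - \frac{86}{y} + \frac{\frac{1}{5 + y} \left(5 + y y\right)}{y} = - \frac{86}{y} + \frac{\frac{1}{5 + y} \left(5 + y^{2}\right)}{y} = - \frac{86}{y} + \frac{5 + y^{2}}{y \left(5 + y\right)}$)
$\left(- \frac{16963}{-18606} + R{\left(122 \right)}\right) - 17459 = \left(- \frac{16963}{-18606} + \frac{-425 + 122^{2} - 10492}{122 \left(5 + 122\right)}\right) - 17459 = \left(\left(-16963\right) \left(- \frac{1}{18606}\right) + \frac{-425 + 14884 - 10492}{122 \cdot 127}\right) - 17459 = \left(\frac{16963}{18606} + \frac{1}{122} \cdot \frac{1}{127} \cdot 3967\right) - 17459 = \left(\frac{16963}{18606} + \frac{3967}{15494}\right) - 17459 = \frac{84158681}{72070341} - 17459 = - \frac{1258191924838}{72070341}$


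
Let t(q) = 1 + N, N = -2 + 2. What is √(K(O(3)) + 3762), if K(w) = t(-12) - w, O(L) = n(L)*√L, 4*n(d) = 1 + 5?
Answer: √(15052 - 6*√3)/2 ≈ 61.322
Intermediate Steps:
N = 0
n(d) = 3/2 (n(d) = (1 + 5)/4 = (¼)*6 = 3/2)
O(L) = 3*√L/2
t(q) = 1 (t(q) = 1 + 0 = 1)
K(w) = 1 - w
√(K(O(3)) + 3762) = √((1 - 3*√3/2) + 3762) = √(3763 - 3*√3/2)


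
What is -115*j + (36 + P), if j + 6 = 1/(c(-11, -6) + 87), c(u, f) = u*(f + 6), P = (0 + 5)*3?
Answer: 64352/87 ≈ 739.68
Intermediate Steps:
P = 15 (P = 5*3 = 15)
c(u, f) = u*(6 + f)
j = -521/87 (j = -6 + 1/(-11*(6 - 6) + 87) = -6 + 1/(-11*0 + 87) = -6 + 1/(0 + 87) = -6 + 1/87 = -521/87 ≈ -5.9885)
-115*j + (36 + P) = -115*(-521/87) + (36 + 15) = 59915/87 + 51 = 64352/87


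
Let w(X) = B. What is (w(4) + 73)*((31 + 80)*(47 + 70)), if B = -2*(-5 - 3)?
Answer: 1155843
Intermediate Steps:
B = 16 (B = -2*(-8) = 16)
w(X) = 16
(w(4) + 73)*((31 + 80)*(47 + 70)) = (16 + 73)*((31 + 80)*(47 + 70)) = 89*(111*117) = 89*12987 = 1155843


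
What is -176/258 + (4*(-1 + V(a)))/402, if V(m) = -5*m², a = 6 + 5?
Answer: -58012/8643 ≈ -6.7120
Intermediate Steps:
a = 11
-176/258 + (4*(-1 + V(a)))/402 = -176/258 + (4*(-1 - 5*11²))/402 = -176*1/258 + (4*(-1 - 5*121))*(1/402) = -88/129 + (4*(-1 - 605))*(1/402) = -88/129 + (4*(-606))*(1/402) = -88/129 - 2424*1/402 = -88/129 - 404/67 = -58012/8643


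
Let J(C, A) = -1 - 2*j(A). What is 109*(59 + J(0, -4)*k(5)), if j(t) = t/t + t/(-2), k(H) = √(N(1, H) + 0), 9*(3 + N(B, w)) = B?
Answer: 6431 - 763*I*√26/3 ≈ 6431.0 - 1296.9*I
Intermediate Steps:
N(B, w) = -3 + B/9
k(H) = I*√26/3 (k(H) = √((-3 + (⅑)*1) + 0) = √((-3 + ⅑) + 0) = √(-26/9 + 0) = √(-26/9) = I*√26/3)
j(t) = 1 - t/2 (j(t) = 1 + t*(-½) = 1 - t/2)
J(C, A) = -3 + A (J(C, A) = -1 - 2*(1 - A/2) = -1 + (-2 + A) = -3 + A)
109*(59 + J(0, -4)*k(5)) = 109*(59 + (-3 - 4)*(I*√26/3)) = 109*(59 - 7*I*√26/3) = 6431 - 763*I*√26/3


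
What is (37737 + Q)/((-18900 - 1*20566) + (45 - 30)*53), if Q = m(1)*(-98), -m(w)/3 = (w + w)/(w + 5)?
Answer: -37835/38671 ≈ -0.97838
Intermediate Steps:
m(w) = -6*w/(5 + w) (m(w) = -3*(w + w)/(w + 5) = -3*2*w/(5 + w) = -6*w/(5 + w))
Q = 98 (Q = -6*1/(5 + 1)*(-98) = -6*1/6*(-98) = -6*1*⅙*(-98) = -1*(-98) = 98)
(37737 + Q)/((-18900 - 1*20566) + (45 - 30)*53) = (37737 + 98)/((-18900 - 1*20566) + (45 - 30)*53) = 37835/((-18900 - 20566) + 15*53) = 37835/(-39466 + 795) = 37835/(-38671) = 37835*(-1/38671) = -37835/38671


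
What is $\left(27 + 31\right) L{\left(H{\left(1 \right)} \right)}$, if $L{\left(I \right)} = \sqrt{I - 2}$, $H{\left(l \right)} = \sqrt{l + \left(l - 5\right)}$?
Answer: $58 \sqrt{-2 + i \sqrt{3}} \approx 32.957 + 88.398 i$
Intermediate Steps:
$H{\left(l \right)} = \sqrt{-5 + 2 l}$ ($H{\left(l \right)} = \sqrt{l + \left(-5 + l\right)} = \sqrt{-5 + 2 l}$)
$L{\left(I \right)} = \sqrt{-2 + I}$
$\left(27 + 31\right) L{\left(H{\left(1 \right)} \right)} = \left(27 + 31\right) \sqrt{-2 + \sqrt{-5 + 2 \cdot 1}} = 58 \sqrt{-2 + \sqrt{-5 + 2}} = 58 \sqrt{-2 + \sqrt{-3}} = 58 \sqrt{-2 + i \sqrt{3}}$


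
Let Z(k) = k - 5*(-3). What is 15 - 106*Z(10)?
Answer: -2635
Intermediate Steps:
Z(k) = 15 + k (Z(k) = k + 15 = 15 + k)
15 - 106*Z(10) = 15 - 106*(15 + 10) = 15 - 106*25 = 15 - 2650 = -2635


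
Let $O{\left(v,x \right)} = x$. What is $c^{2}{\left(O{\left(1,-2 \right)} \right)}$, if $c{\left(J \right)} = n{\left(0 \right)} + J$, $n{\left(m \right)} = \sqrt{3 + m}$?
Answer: $\left(2 - \sqrt{3}\right)^{2} \approx 0.071797$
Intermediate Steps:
$c{\left(J \right)} = J + \sqrt{3}$ ($c{\left(J \right)} = \sqrt{3 + 0} + J = \sqrt{3} + J = J + \sqrt{3}$)
$c^{2}{\left(O{\left(1,-2 \right)} \right)} = \left(-2 + \sqrt{3}\right)^{2}$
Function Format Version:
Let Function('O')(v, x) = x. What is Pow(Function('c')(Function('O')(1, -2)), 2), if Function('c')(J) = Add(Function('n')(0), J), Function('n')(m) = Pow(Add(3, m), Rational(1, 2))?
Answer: Pow(Add(2, Mul(-1, Pow(3, Rational(1, 2)))), 2) ≈ 0.071797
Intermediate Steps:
Function('c')(J) = Add(J, Pow(3, Rational(1, 2))) (Function('c')(J) = Add(Pow(Add(3, 0), Rational(1, 2)), J) = Add(Pow(3, Rational(1, 2)), J) = Add(J, Pow(3, Rational(1, 2))))
Pow(Function('c')(Function('O')(1, -2)), 2) = Pow(Add(-2, Pow(3, Rational(1, 2))), 2)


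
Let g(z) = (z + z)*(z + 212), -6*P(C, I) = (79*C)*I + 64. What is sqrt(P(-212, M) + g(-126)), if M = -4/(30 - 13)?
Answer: 4*I*sqrt(3631557)/51 ≈ 149.46*I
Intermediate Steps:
M = -4/17 ≈ -0.23529
P(C, I) = -32/3 - 79*C*I/6 (P(C, I) = -((79*C)*I + 64)/6 = -(79*C*I + 64)/6 = -(64 + 79*C*I)/6 = -32/3 - 79*C*I/6)
g(z) = 2*z*(212 + z) (g(z) = (2*z)*(212 + z) = 2*z*(212 + z))
sqrt(P(-212, M) + g(-126)) = sqrt((-32/3 - 79/6*(-212)*(-4/17)) + 2*(-126)*(212 - 126)) = sqrt((-32/3 - 33496/51) + 2*(-126)*86) = sqrt(-34040/51 - 21672) = sqrt(-1139312/51) = 4*I*sqrt(3631557)/51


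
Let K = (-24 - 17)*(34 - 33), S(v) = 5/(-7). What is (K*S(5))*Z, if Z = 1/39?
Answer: 205/273 ≈ 0.75092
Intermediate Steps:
S(v) = -5/7 (S(v) = 5*(-⅐) = -5/7)
K = -41 (K = -41*1 = -41)
Z = 1/39 ≈ 0.025641
(K*S(5))*Z = -41*(-5/7)*(1/39) = (205/7)*(1/39) = 205/273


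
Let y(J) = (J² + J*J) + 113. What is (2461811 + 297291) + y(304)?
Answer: 2944047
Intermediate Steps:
y(J) = 113 + 2*J² (y(J) = (J² + J²) + 113 = 2*J² + 113 = 113 + 2*J²)
(2461811 + 297291) + y(304) = (2461811 + 297291) + (113 + 2*304²) = 2759102 + (113 + 2*92416) = 2759102 + (113 + 184832) = 2759102 + 184945 = 2944047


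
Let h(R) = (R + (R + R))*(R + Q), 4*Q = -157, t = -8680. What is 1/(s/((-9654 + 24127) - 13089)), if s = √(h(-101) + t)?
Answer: 2768*√135263/135263 ≈ 7.5262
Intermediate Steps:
Q = -157/4 (Q = (¼)*(-157) = -157/4 ≈ -39.250)
h(R) = 3*R*(-157/4 + R) (h(R) = (R + (R + R))*(R - 157/4) = (R + 2*R)*(-157/4 + R) = (3*R)*(-157/4 + R) = 3*R*(-157/4 + R))
s = √135263/2 (s = √((¾)*(-101)*(-157 + 4*(-101)) - 8680) = √((¾)*(-101)*(-157 - 404) - 8680) = √((¾)*(-101)*(-561) - 8680) = √(169983/4 - 8680) = √(135263/4) = √135263/2 ≈ 183.89)
1/(s/((-9654 + 24127) - 13089)) = 1/((√135263/2)/((-9654 + 24127) - 13089)) = 1/((√135263/2)/(14473 - 13089)) = 1/((√135263/2)/1384) = 1/((√135263/2)*(1/1384)) = 1/(√135263/2768) = 2768*√135263/135263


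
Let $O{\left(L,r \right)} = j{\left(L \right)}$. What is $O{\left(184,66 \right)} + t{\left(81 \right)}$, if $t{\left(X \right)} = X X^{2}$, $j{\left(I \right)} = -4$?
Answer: $531437$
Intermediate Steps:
$t{\left(X \right)} = X^{3}$
$O{\left(L,r \right)} = -4$
$O{\left(184,66 \right)} + t{\left(81 \right)} = -4 + 81^{3} = -4 + 531441 = 531437$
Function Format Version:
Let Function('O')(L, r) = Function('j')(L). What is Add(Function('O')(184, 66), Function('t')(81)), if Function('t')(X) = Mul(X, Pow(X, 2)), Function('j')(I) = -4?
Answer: 531437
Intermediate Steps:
Function('t')(X) = Pow(X, 3)
Function('O')(L, r) = -4
Add(Function('O')(184, 66), Function('t')(81)) = Add(-4, Pow(81, 3)) = Add(-4, 531441) = 531437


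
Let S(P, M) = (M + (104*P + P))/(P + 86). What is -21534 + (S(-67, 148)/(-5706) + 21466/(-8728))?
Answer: -5094635776129/236559348 ≈ -21536.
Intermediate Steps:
S(P, M) = (M + 105*P)/(86 + P)
-21534 + (S(-67, 148)/(-5706) + 21466/(-8728)) = -21534 + (((148 + 105*(-67))/(86 - 67))/(-5706) + 21466/(-8728)) = -21534 + (((148 - 7035)/19)*(-1/5706) + 21466*(-1/8728)) = -21534 + (((1/19)*(-6887))*(-1/5706) - 10733/4364) = -21534 + (-6887/19*(-1/5706) - 10733/4364) = -21534 + (6887/108414 - 10733/4364) = -21534 - 566776297/236559348 = -5094635776129/236559348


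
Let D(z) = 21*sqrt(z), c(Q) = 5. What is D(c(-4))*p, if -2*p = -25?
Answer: 525*sqrt(5)/2 ≈ 586.97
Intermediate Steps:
p = 25/2 (p = -1/2*(-25) = 25/2 ≈ 12.500)
D(c(-4))*p = (21*sqrt(5))*(25/2) = 525*sqrt(5)/2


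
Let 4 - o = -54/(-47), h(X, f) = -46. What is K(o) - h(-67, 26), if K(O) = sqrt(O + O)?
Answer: 46 + 2*sqrt(3149)/47 ≈ 48.388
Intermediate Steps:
o = 134/47 (o = 4 - (-54)/(-47) = 4 - (-54)*(-1)/47 = 4 - 1*54/47 = 4 - 54/47 = 134/47 ≈ 2.8511)
K(O) = sqrt(2)*sqrt(O) (K(O) = sqrt(2*O) = sqrt(2)*sqrt(O))
K(o) - h(-67, 26) = sqrt(2)*sqrt(134/47) - 1*(-46) = sqrt(2)*(sqrt(6298)/47) + 46 = 2*sqrt(3149)/47 + 46 = 46 + 2*sqrt(3149)/47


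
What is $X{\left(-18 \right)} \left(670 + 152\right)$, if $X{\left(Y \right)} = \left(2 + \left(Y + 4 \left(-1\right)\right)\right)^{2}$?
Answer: $328800$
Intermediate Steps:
$X{\left(Y \right)} = \left(-2 + Y\right)^{2}$ ($X{\left(Y \right)} = \left(2 + \left(Y - 4\right)\right)^{2} = \left(2 + \left(-4 + Y\right)\right)^{2} = \left(-2 + Y\right)^{2}$)
$X{\left(-18 \right)} \left(670 + 152\right) = \left(-2 - 18\right)^{2} \left(670 + 152\right) = \left(-20\right)^{2} \cdot 822 = 400 \cdot 822 = 328800$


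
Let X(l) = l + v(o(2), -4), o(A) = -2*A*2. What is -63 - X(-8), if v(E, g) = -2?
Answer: -53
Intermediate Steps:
o(A) = -4*A
X(l) = -2 + l (X(l) = l - 2 = -2 + l)
-63 - X(-8) = -63 - (-2 - 8) = -63 - 1*(-10) = -63 + 10 = -53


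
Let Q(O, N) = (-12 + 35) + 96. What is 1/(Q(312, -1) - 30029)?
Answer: -1/29910 ≈ -3.3434e-5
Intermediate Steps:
Q(O, N) = 119 (Q(O, N) = 23 + 96 = 119)
1/(Q(312, -1) - 30029) = 1/(119 - 30029) = 1/(-29910) = -1/29910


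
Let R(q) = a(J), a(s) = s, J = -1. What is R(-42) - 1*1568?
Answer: -1569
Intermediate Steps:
R(q) = -1
R(-42) - 1*1568 = -1 - 1*1568 = -1 - 1568 = -1569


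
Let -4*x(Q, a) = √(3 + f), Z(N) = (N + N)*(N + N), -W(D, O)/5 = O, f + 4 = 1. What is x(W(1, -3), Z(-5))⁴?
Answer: 0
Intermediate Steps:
f = -3 (f = -4 + 1 = -3)
W(D, O) = -5*O
Z(N) = 4*N² (Z(N) = (2*N)*(2*N) = 4*N²)
x(Q, a) = 0 (x(Q, a) = -√(3 - 3)/4 = -√0/4 = -¼*0 = 0)
x(W(1, -3), Z(-5))⁴ = 0⁴ = 0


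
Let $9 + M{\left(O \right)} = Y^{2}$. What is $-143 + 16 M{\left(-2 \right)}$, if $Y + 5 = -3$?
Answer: $737$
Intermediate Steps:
$Y = -8$ ($Y = -5 - 3 = -8$)
$M{\left(O \right)} = 55$ ($M{\left(O \right)} = -9 + \left(-8\right)^{2} = -9 + 64 = 55$)
$-143 + 16 M{\left(-2 \right)} = -143 + 16 \cdot 55 = -143 + 880 = 737$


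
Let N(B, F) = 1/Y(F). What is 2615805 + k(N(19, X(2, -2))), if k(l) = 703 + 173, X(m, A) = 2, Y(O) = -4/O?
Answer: 2616681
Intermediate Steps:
N(B, F) = -F/4 (N(B, F) = 1/(-4/F) = -F/4)
k(l) = 876
2615805 + k(N(19, X(2, -2))) = 2615805 + 876 = 2616681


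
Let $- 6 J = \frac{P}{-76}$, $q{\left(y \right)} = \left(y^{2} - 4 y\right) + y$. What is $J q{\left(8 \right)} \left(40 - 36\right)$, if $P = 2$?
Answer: $\frac{40}{57} \approx 0.70175$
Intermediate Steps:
$q{\left(y \right)} = y^{2} - 3 y$
$J = \frac{1}{228}$ ($J = - \frac{2 \frac{1}{-76}}{6} = - \frac{2 \left(- \frac{1}{76}\right)}{6} = \left(- \frac{1}{6}\right) \left(- \frac{1}{38}\right) = \frac{1}{228} \approx 0.004386$)
$J q{\left(8 \right)} \left(40 - 36\right) = \frac{8 \left(-3 + 8\right)}{228} \left(40 - 36\right) = \frac{8 \cdot 5}{228} \left(40 - 36\right) = \frac{1}{228} \cdot 40 \cdot 4 = \frac{10}{57} \cdot 4 = \frac{40}{57}$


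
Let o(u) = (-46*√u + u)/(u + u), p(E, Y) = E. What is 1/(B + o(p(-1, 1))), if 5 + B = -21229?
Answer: -84934/1803448205 - 92*I/1803448205 ≈ -4.7095e-5 - 5.1013e-8*I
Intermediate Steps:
B = -21234 (B = -5 - 21229 = -21234)
o(u) = (u - 46*√u)/(2*u) (o(u) = (u - 46*√u)/((2*u)) = (u - 46*√u)*(1/(2*u)) = (u - 46*√u)/(2*u))
1/(B + o(p(-1, 1))) = 1/(-21234 + (½ - (-23)*I)) = 1/(-21234 + (½ + 23*I)) = 1/(-42467/2 + 23*I) = 4*(-42467/2 - 23*I)/1803448205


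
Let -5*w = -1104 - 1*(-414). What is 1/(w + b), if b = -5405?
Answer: -1/5267 ≈ -0.00018986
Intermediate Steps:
w = 138 (w = -(-1104 - 1*(-414))/5 = -(-1104 + 414)/5 = -⅕*(-690) = 138)
1/(w + b) = 1/(138 - 5405) = 1/(-5267) = -1/5267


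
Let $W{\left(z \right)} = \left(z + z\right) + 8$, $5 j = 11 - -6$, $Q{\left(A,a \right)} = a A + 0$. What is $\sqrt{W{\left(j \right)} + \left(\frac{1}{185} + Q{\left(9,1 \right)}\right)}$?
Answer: $\frac{2 \sqrt{203685}}{185} \approx 4.8791$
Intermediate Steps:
$Q{\left(A,a \right)} = A a$ ($Q{\left(A,a \right)} = A a + 0 = A a$)
$j = \frac{17}{5}$ ($j = \frac{11 - -6}{5} = \frac{11 + 6}{5} = \frac{1}{5} \cdot 17 = \frac{17}{5} \approx 3.4$)
$W{\left(z \right)} = 8 + 2 z$ ($W{\left(z \right)} = 2 z + 8 = 8 + 2 z$)
$\sqrt{W{\left(j \right)} + \left(\frac{1}{185} + Q{\left(9,1 \right)}\right)} = \sqrt{\left(8 + 2 \cdot \frac{17}{5}\right) + \left(\frac{1}{185} + 9 \cdot 1\right)} = \sqrt{\left(8 + \frac{34}{5}\right) + \left(\frac{1}{185} + 9\right)} = \sqrt{\frac{74}{5} + \frac{1666}{185}} = \sqrt{\frac{4404}{185}} = \frac{2 \sqrt{203685}}{185}$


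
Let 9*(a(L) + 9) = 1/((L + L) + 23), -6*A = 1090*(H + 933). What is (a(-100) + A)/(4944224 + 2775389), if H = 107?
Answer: -300985138/12297343509 ≈ -0.024476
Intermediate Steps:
A = -566800/3 (A = -545*(107 + 933)/3 = -545*1040/3 = -⅙*1133600 = -566800/3 ≈ -1.8893e+5)
a(L) = -9 + 1/(9*(23 + 2*L)) (a(L) = -9 + 1/(9*((L + L) + 23)) = -9 + 1/(9*(2*L + 23)) = -9 + 1/(9*(23 + 2*L)))
(a(-100) + A)/(4944224 + 2775389) = (2*(-931 - 81*(-100))/(9*(23 + 2*(-100))) - 566800/3)/(4944224 + 2775389) = (2*(-931 + 8100)/(9*(23 - 200)) - 566800/3)/7719613 = ((2/9)*7169/(-177) - 566800/3)*(1/7719613) = ((2/9)*(-1/177)*7169 - 566800/3)*(1/7719613) = (-14338/1593 - 566800/3)*(1/7719613) = -300985138/1593*1/7719613 = -300985138/12297343509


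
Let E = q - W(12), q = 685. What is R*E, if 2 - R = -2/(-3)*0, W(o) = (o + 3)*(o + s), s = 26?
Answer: 230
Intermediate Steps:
W(o) = (3 + o)*(26 + o) (W(o) = (o + 3)*(o + 26) = (3 + o)*(26 + o))
R = 2 (R = 2 - (-2/(-3))*0 = 2 - (-2*(-⅓))*0 = 2 - 2*0/3 = 2 - 1*0 = 2 + 0 = 2)
E = 115 (E = 685 - (78 + 12² + 29*12) = 685 - (78 + 144 + 348) = 685 - 1*570 = 685 - 570 = 115)
R*E = 2*115 = 230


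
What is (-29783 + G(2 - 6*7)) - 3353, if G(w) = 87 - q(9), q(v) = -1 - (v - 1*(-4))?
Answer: -33035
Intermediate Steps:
q(v) = -5 - v (q(v) = -1 - (v + 4) = -1 - (4 + v) = -1 + (-4 - v) = -5 - v)
G(w) = 101 (G(w) = 87 - (-5 - 1*9) = 87 - (-5 - 9) = 87 - 1*(-14) = 87 + 14 = 101)
(-29783 + G(2 - 6*7)) - 3353 = (-29783 + 101) - 3353 = -29682 - 3353 = -33035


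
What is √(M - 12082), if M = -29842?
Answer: 2*I*√10481 ≈ 204.75*I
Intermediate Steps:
√(M - 12082) = √(-29842 - 12082) = √(-41924) = 2*I*√10481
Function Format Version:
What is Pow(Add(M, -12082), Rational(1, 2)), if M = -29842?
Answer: Mul(2, I, Pow(10481, Rational(1, 2))) ≈ Mul(204.75, I)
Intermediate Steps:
Pow(Add(M, -12082), Rational(1, 2)) = Pow(Add(-29842, -12082), Rational(1, 2)) = Pow(-41924, Rational(1, 2)) = Mul(2, I, Pow(10481, Rational(1, 2)))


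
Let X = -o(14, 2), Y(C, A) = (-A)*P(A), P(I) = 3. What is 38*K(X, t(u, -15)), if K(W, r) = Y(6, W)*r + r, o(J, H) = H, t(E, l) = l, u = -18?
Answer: -3990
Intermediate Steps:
Y(C, A) = -3*A (Y(C, A) = -A*3 = -3*A)
X = -2 (X = -1*2 = -2)
K(W, r) = r - 3*W*r (K(W, r) = (-3*W)*r + r = -3*W*r + r = r - 3*W*r)
38*K(X, t(u, -15)) = 38*(-15*(1 - 3*(-2))) = 38*(-15*(1 + 6)) = 38*(-15*7) = 38*(-105) = -3990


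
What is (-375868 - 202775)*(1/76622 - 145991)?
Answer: 497905494190911/5894 ≈ 8.4477e+10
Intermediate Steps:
(-375868 - 202775)*(1/76622 - 145991) = -578643*(1/76622 - 145991) = -578643*(-11186122401/76622) = 497905494190911/5894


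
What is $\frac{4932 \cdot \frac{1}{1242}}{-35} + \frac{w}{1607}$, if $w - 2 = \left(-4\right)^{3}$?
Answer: $- \frac{590048}{3880905} \approx -0.15204$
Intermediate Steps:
$w = -62$ ($w = 2 + \left(-4\right)^{3} = 2 - 64 = -62$)
$\frac{4932 \cdot \frac{1}{1242}}{-35} + \frac{w}{1607} = \frac{4932 \cdot \frac{1}{1242}}{-35} - \frac{62}{1607} = 4932 \cdot \frac{1}{1242} \left(- \frac{1}{35}\right) - \frac{62}{1607} = \frac{274}{69} \left(- \frac{1}{35}\right) - \frac{62}{1607} = - \frac{274}{2415} - \frac{62}{1607} = - \frac{590048}{3880905}$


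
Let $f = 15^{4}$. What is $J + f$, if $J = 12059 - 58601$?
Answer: $4083$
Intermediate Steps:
$J = -46542$
$f = 50625$
$J + f = -46542 + 50625 = 4083$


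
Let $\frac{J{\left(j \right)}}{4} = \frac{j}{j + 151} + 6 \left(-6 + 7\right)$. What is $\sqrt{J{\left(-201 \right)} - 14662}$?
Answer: $\frac{2 i \sqrt{91387}}{5} \approx 120.92 i$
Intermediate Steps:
$J{\left(j \right)} = 24 + \frac{4 j}{151 + j}$ ($J{\left(j \right)} = 4 \left(\frac{j}{j + 151} + 6 \left(-6 + 7\right)\right) = 4 \left(\frac{j}{151 + j} + 6 \cdot 1\right) = 4 \left(\frac{j}{151 + j} + 6\right) = 4 \left(6 + \frac{j}{151 + j}\right) = 24 + \frac{4 j}{151 + j}$)
$\sqrt{J{\left(-201 \right)} - 14662} = \sqrt{\frac{4 \left(906 + 7 \left(-201\right)\right)}{151 - 201} - 14662} = \sqrt{\frac{4 \left(906 - 1407\right)}{-50} - 14662} = \sqrt{4 \left(- \frac{1}{50}\right) \left(-501\right) - 14662} = \sqrt{\frac{1002}{25} - 14662} = \sqrt{- \frac{365548}{25}} = \frac{2 i \sqrt{91387}}{5}$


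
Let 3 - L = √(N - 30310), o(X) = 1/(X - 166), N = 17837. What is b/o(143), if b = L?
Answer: -69 + 23*I*√12473 ≈ -69.0 + 2568.7*I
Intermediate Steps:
o(X) = 1/(-166 + X)
L = 3 - I*√12473 (L = 3 - √(17837 - 30310) = 3 - √(-12473) = 3 - I*√12473 ≈ 3.0 - 111.68*I)
b = 3 - I*√12473 ≈ 3.0 - 111.68*I
b/o(143) = (3 - I*√12473)/(1/(-166 + 143)) = (3 - I*√12473)/(1/(-23)) = (3 - I*√12473)/(-1/23) = (3 - I*√12473)*(-23) = -69 + 23*I*√12473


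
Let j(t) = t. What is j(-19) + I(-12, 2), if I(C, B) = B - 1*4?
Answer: -21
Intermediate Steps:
I(C, B) = -4 + B (I(C, B) = B - 4 = -4 + B)
j(-19) + I(-12, 2) = -19 + (-4 + 2) = -19 - 2 = -21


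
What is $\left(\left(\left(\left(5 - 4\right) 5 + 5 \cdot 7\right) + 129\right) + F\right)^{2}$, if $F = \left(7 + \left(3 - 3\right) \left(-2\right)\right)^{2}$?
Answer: $47524$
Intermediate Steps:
$F = 49$ ($F = \left(7 + 0 \left(-2\right)\right)^{2} = \left(7 + 0\right)^{2} = 7^{2} = 49$)
$\left(\left(\left(\left(5 - 4\right) 5 + 5 \cdot 7\right) + 129\right) + F\right)^{2} = \left(\left(\left(\left(5 - 4\right) 5 + 5 \cdot 7\right) + 129\right) + 49\right)^{2} = \left(\left(\left(1 \cdot 5 + 35\right) + 129\right) + 49\right)^{2} = \left(\left(\left(5 + 35\right) + 129\right) + 49\right)^{2} = \left(\left(40 + 129\right) + 49\right)^{2} = \left(169 + 49\right)^{2} = 218^{2} = 47524$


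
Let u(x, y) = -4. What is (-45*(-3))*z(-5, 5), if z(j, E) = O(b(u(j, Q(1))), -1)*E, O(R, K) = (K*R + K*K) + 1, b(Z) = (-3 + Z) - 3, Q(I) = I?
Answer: 8100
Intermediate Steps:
b(Z) = -6 + Z
O(R, K) = 1 + K² + K*R (O(R, K) = (K*R + K²) + 1 = (K² + K*R) + 1 = 1 + K² + K*R)
z(j, E) = 12*E (z(j, E) = (1 + (-1)² - (-6 - 4))*E = (1 + 1 - 1*(-10))*E = (1 + 1 + 10)*E = 12*E)
(-45*(-3))*z(-5, 5) = (-45*(-3))*(12*5) = 135*60 = 8100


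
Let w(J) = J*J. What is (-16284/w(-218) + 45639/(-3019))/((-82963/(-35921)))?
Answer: -19919175430668/2975778193657 ≈ -6.6938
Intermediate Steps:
w(J) = J**2
(-16284/w(-218) + 45639/(-3019))/((-82963/(-35921))) = (-16284/((-218)**2) + 45639/(-3019))/((-82963/(-35921))) = (-16284/47524 + 45639*(-1/3019))/((-82963*(-1/35921))) = (-16284*1/47524 - 45639/3019)/(82963/35921) = (-4071/11881 - 45639/3019)*(35921/82963) = -554527308/35868739*35921/82963 = -19919175430668/2975778193657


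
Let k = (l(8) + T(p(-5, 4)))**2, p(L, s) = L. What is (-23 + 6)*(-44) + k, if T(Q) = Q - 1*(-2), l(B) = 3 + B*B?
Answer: 4844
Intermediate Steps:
l(B) = 3 + B**2
T(Q) = 2 + Q (T(Q) = Q + 2 = 2 + Q)
k = 4096 (k = ((3 + 8**2) + (2 - 5))**2 = ((3 + 64) - 3)**2 = (67 - 3)**2 = 64**2 = 4096)
(-23 + 6)*(-44) + k = (-23 + 6)*(-44) + 4096 = -17*(-44) + 4096 = 748 + 4096 = 4844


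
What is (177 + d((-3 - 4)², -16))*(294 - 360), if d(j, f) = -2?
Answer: -11550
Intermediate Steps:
(177 + d((-3 - 4)², -16))*(294 - 360) = (177 - 2)*(294 - 360) = 175*(-66) = -11550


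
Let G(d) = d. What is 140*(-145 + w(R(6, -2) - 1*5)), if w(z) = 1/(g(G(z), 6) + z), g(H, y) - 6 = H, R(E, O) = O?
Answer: -40635/2 ≈ -20318.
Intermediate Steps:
g(H, y) = 6 + H
w(z) = 1/(6 + 2*z) (w(z) = 1/((6 + z) + z) = 1/(6 + 2*z))
140*(-145 + w(R(6, -2) - 1*5)) = 140*(-145 + 1/(2*(3 + (-2 - 1*5)))) = 140*(-145 + 1/(2*(3 + (-2 - 5)))) = 140*(-145 + 1/(2*(3 - 7))) = 140*(-145 + (½)/(-4)) = 140*(-145 + (½)*(-¼)) = 140*(-145 - ⅛) = 140*(-1161/8) = -40635/2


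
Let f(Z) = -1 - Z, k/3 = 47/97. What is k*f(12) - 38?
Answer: -5519/97 ≈ -56.897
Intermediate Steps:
k = 141/97 (k = 3*(47/97) = 141/97 ≈ 1.4536)
k*f(12) - 38 = 141*(-1 - 1*12)/97 - 38 = 141*(-1 - 12)/97 - 38 = (141/97)*(-13) - 38 = -1833/97 - 38 = -5519/97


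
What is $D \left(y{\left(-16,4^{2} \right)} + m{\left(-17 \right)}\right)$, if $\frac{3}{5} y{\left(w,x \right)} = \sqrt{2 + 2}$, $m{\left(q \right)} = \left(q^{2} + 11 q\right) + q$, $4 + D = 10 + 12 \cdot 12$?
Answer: $13250$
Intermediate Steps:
$D = 150$ ($D = -4 + \left(10 + 12 \cdot 12\right) = -4 + \left(10 + 144\right) = -4 + 154 = 150$)
$m{\left(q \right)} = q^{2} + 12 q$
$y{\left(w,x \right)} = \frac{10}{3}$ ($y{\left(w,x \right)} = \frac{5 \sqrt{2 + 2}}{3} = \frac{5 \sqrt{4}}{3} = \frac{5}{3} \cdot 2 = \frac{10}{3}$)
$D \left(y{\left(-16,4^{2} \right)} + m{\left(-17 \right)}\right) = 150 \left(\frac{10}{3} - 17 \left(12 - 17\right)\right) = 150 \left(\frac{10}{3} - -85\right) = 150 \left(\frac{10}{3} + 85\right) = 150 \cdot \frac{265}{3} = 13250$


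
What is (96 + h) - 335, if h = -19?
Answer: -258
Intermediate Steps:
(96 + h) - 335 = (96 - 19) - 335 = 77 - 335 = -258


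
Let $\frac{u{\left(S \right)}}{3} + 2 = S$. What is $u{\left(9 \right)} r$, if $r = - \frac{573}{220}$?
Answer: $- \frac{12033}{220} \approx -54.695$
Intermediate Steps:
$u{\left(S \right)} = -6 + 3 S$
$r = - \frac{573}{220}$ ($r = \left(-573\right) \frac{1}{220} = - \frac{573}{220} \approx -2.6045$)
$u{\left(9 \right)} r = \left(-6 + 3 \cdot 9\right) \left(- \frac{573}{220}\right) = \left(-6 + 27\right) \left(- \frac{573}{220}\right) = 21 \left(- \frac{573}{220}\right) = - \frac{12033}{220}$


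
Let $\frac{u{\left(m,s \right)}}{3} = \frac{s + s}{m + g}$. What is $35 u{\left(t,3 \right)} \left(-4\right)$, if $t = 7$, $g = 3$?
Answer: $-252$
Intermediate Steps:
$u{\left(m,s \right)} = \frac{6 s}{3 + m}$ ($u{\left(m,s \right)} = 3 \frac{s + s}{m + 3} = 3 \frac{2 s}{3 + m} = \frac{6 s}{3 + m}$)
$35 u{\left(t,3 \right)} \left(-4\right) = 35 \cdot 6 \cdot 3 \frac{1}{3 + 7} \left(-4\right) = 35 \cdot 6 \cdot 3 \cdot \frac{1}{10} \left(-4\right) = 35 \cdot \frac{9}{5} \left(-4\right) = 63 \left(-4\right) = -252$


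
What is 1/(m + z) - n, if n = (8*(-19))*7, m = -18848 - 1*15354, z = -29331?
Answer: 67599111/63533 ≈ 1064.0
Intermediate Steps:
m = -34202 (m = -18848 - 15354 = -34202)
n = -1064 (n = -152*7 = -1064)
1/(m + z) - n = 1/(-34202 - 29331) - 1*(-1064) = 1/(-63533) + 1064 = -1/63533 + 1064 = 67599111/63533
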